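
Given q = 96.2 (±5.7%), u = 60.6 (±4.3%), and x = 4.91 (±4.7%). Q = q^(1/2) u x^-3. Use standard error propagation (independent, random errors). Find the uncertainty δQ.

0.754

Since Q is a product/quotient, work with relative uncertainties:
  (½·δq/q)² = (0.5×0.0570)² = 0.000812;  (1·δu/u)² = (1×0.0430)² = 0.00185;  (-3·δx/x)² = (-3×0.0470)² = 0.0199
δQ/Q = √(0.0225) = 0.150
Q = 5.02, so δQ = 0.150 × 5.02 = 0.754.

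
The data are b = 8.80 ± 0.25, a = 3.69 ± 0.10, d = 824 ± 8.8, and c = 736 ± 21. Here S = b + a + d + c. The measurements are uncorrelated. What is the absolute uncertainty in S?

Absolute uncertainties add in quadrature for a linear combination:
  (δb)² = 0.0625;  (δa)² = 0.0100;  (δd)² = 77.4;  (δc)² = 441
δS = √(519) = 22.8

22.8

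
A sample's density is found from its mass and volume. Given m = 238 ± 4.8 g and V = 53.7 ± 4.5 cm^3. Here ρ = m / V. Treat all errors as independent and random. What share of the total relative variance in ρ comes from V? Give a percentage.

94.5%

(δρ/ρ)² = (1·δm/m)² + (-1·δV/V)²
  m term: (1×0.0202)² = 0.000407
  V term: (-1×0.0838)² = 0.00702
Total = 0.00743. Share from V = 0.00702/0.00743 = 0.945.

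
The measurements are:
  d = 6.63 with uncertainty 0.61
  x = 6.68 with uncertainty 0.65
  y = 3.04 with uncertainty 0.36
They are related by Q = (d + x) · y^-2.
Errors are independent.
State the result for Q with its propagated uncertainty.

Let u = d + x = 13.3. δu = √(δd² + δx²) = √(0.372 + 0.423) = 0.891, so δu/u = 0.0670.
Q is then a monomial in u, y:
δQ/Q = √((δu/u)² + (-2·δy/y)²) = √(0.00449 + 0.0561) = 0.246
Q = 1.44, so δQ = 0.246 × 1.44 = 0.354.

1.44 ± 0.354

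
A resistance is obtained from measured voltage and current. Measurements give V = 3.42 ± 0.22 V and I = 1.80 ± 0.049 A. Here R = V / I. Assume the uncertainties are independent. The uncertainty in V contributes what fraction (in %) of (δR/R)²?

(δR/R)² = (1·δV/V)² + (-1·δI/I)²
  V term: (1×0.0643)² = 0.00414
  I term: (-1×0.0272)² = 0.000741
Total = 0.00488. Share from V = 0.00414/0.00488 = 0.848.

84.8%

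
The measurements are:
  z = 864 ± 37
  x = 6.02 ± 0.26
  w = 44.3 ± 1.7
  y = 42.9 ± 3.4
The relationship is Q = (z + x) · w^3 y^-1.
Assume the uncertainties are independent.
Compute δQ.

2.58e+05

Let u = z + x = 870. δu = √(δz² + δx²) = √(1370 + 0.0676) = 37.0, so δu/u = 0.0425.
Q is then a monomial in u, w, y:
δQ/Q = √((δu/u)² + (3·δw/w)² + (-1·δy/y)²) = √(0.00181 + 0.0133 + 0.00628) = 0.146
Q = 1.76e+06, so δQ = 0.146 × 1.76e+06 = 2.58e+05.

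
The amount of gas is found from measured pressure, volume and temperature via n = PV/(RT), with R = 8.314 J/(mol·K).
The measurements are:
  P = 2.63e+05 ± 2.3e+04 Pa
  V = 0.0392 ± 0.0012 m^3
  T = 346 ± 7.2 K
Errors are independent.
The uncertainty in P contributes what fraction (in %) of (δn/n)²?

84.8%

(δn/n)² = (1·δP/P)² + (1·δV/V)² + (-1·δT/T)²
  P term: (1×0.0875)² = 0.00765
  V term: (1×0.0306)² = 0.000937
  T term: (-1×0.0208)² = 0.000433
Total = 0.00902. Share from P = 0.00765/0.00902 = 0.848.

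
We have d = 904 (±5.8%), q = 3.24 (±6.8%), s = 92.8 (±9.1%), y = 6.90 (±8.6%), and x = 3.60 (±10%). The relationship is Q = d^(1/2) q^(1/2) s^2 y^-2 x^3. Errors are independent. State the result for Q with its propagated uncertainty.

Each factor contributes (exponent × relative error)² to (δQ/Q)²:
  (½·δd/d)² = (0.5×0.0580)² = 0.000841;  (½·δq/q)² = (0.5×0.0680)² = 0.00116;  (2·δs/s)² = (2×0.0910)² = 0.0331;  (-2·δy/y)² = (-2×0.0860)² = 0.0296;  (3·δx/x)² = (3×0.100)² = 0.0900
δQ/Q = √(0.155) = 0.393
Q = 4.57e+05, so δQ = 0.393 × 4.57e+05 = 1.8e+05.

(4.57 ± 1.80) × 10^5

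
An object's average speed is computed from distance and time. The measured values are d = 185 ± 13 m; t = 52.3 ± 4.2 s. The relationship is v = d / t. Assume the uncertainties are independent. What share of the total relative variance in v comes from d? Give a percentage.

43.4%

(δv/v)² = (1·δd/d)² + (-1·δt/t)²
  d term: (1×0.0703)² = 0.00494
  t term: (-1×0.0803)² = 0.00645
Total = 0.0114. Share from d = 0.00494/0.0114 = 0.434.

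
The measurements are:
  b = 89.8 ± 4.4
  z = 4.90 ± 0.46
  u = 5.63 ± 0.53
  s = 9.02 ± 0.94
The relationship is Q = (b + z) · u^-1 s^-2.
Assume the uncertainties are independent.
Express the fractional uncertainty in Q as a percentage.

Let w = b + z = 94.7. δw = √(δb² + δz²) = √(19.4 + 0.212) = 4.42, so δw/w = 0.0467.
Q is then a monomial in w, u, s:
δQ/Q = √((δw/w)² + (-1·δu/u)² + (-2·δs/s)²) = √(0.00218 + 0.00886 + 0.0434) = 0.233

23.3%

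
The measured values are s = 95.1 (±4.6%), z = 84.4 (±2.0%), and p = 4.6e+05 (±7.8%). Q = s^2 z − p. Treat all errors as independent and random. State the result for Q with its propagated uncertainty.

(3.03 ± 0.803) × 10^5

Let w = s^2·z = 7.63e+05. δw/w = √((2·δs/s)² + (1·δz/z)²) = √(0.00846 + 0.000400) = 0.0941, so δw = 71900.
Q = w − p: δQ = √(δw² + δp²) = √(5.16e+09 + 1.29e+09) = 80300
Q = 3.03e+05.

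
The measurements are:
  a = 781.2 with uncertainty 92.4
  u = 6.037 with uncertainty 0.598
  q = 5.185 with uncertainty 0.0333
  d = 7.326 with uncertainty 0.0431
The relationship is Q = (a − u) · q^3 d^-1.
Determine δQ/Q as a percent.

Let w = a − u = 775.2. δw = √(δa² + δu²) = √(8540 + 0.358) = 92.4, so δw/w = 0.119.
Q is then a monomial in w, q, d:
δQ/Q = √((δw/w)² + (3·δq/q)² + (-1·δd/d)²) = √(0.0142 + 0.000371 + 3.46e-05) = 0.121

12.1%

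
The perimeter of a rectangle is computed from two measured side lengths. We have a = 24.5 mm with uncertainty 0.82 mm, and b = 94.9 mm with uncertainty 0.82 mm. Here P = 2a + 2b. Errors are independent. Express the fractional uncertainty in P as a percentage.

Each term contributes (cᵢ δxᵢ)² to (δP)²:
  (2·δa)² = 2.69;  (2·δb)² = 2.69
δP = √(5.38) = 2.32 mm
P = 239 mm, so δP/P = 2.32/239 = 0.00971.

0.971%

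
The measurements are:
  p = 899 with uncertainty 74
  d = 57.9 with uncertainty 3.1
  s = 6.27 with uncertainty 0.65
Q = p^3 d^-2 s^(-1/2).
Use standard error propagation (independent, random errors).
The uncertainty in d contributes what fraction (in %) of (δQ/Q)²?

(δQ/Q)² = (3·δp/p)² + (-2·δd/d)² + (−½·δs/s)²
  p term: (3×0.0823)² = 0.0610
  d term: (-2×0.0535)² = 0.0115
  s term: (-0.5×0.104)² = 0.00269
Total = 0.0751. Share from d = 0.0115/0.0751 = 0.153.

15.3%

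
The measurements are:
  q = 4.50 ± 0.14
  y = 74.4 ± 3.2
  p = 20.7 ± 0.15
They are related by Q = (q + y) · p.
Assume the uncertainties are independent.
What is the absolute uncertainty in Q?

Let u = q + y = 78.9. δu = √(δq² + δy²) = √(0.0196 + 10.2) = 3.20, so δu/u = 0.0406.
Q is then a monomial in u, p:
δQ/Q = √((δu/u)² + (1·δp/p)²) = √(0.00165 + 5.25e-05) = 0.0412
Q = 1630, so δQ = 0.0412 × 1630 = 67.4.

67.4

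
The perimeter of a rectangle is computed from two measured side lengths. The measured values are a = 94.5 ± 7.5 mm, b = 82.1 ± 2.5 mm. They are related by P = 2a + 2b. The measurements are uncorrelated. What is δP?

15.8 mm

Sums and differences: (δP)² = Σ (cᵢ δxᵢ)².
  (2·δa)² = 225;  (2·δb)² = 25.0
δP = √(250) = 15.8 mm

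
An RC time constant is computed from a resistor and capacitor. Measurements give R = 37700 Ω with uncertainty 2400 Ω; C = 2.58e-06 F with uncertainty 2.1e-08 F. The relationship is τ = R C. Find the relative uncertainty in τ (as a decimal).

0.0642

For a monomial τ ∝ R, C, fractional errors add in quadrature:
  (1·δR/R)² = (1×0.0637)² = 0.00405;  (1·δC/C)² = (1×0.00814)² = 6.63e-05
δτ/τ = √(0.00412) = 0.0642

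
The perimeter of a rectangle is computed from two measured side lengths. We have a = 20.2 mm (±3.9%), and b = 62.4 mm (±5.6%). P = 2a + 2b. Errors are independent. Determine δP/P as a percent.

4.34%

For a sum/difference, combine absolute errors in quadrature:
  (2·δa)² = 2.48;  (2·δb)² = 48.8
δP = √(51.3) = 7.16 mm
P = 165 mm, so δP/P = 7.16/165 = 0.0434.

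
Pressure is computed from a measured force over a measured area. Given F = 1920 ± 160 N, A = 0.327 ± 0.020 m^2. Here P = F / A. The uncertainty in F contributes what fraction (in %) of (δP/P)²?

65.0%

(δP/P)² = (1·δF/F)² + (-1·δA/A)²
  F term: (1×0.0833)² = 0.00694
  A term: (-1×0.0612)² = 0.00374
Total = 0.0107. Share from F = 0.00694/0.0107 = 0.650.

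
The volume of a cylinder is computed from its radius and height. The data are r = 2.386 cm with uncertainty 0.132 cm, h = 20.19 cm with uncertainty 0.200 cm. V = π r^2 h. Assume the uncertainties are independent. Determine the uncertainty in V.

40.1 cm^3

For a monomial V ∝ r^2, h, fractional errors add in quadrature:
  (2·δr/r)² = (2×0.0553)² = 0.0122;  (1·δh/h)² = (1×0.00991)² = 9.81e-05
δV/V = √(0.0123) = 0.111
V = 361.1 cm^3, so δV = 0.111 × 361.1 = 40.1 cm^3.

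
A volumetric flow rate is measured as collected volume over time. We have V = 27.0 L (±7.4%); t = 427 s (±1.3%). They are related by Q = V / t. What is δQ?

Products/powers → add relative errors in quadrature, weighted by exponent:
  (1·δV/V)² = (1×0.0740)² = 0.00548;  (-1·δt/t)² = (-1×0.0130)² = 0.000169
δQ/Q = √(0.00565) = 0.0751
Q = 0.0632 L/s, so δQ = 0.0751 × 0.0632 = 0.00475 L/s.

0.00475 L/s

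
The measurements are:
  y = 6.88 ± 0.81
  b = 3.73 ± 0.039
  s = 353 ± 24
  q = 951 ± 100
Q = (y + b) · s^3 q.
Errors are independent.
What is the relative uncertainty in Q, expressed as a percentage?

24.2%

Let u = y + b = 10.6. δu = √(δy² + δb²) = √(0.656 + 0.00152) = 0.811, so δu/u = 0.0764.
Q is then a monomial in u, s, q:
δQ/Q = √((δu/u)² + (3·δs/s)² + (1·δq/q)²) = √(0.00584 + 0.0416 + 0.0111) = 0.242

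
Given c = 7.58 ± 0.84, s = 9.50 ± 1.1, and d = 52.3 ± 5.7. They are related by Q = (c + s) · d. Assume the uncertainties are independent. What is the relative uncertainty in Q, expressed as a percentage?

13.6%

Let u = c + s = 17.1. δu = √(δc² + δs²) = √(0.706 + 1.21) = 1.38, so δu/u = 0.0810.
Q is then a monomial in u, d:
δQ/Q = √((δu/u)² + (1·δd/d)²) = √(0.00657 + 0.0119) = 0.136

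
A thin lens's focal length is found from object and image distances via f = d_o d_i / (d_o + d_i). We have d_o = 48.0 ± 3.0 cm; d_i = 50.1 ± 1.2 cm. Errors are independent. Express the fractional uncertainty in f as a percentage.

∂f/∂d_o = (d_i/(d_o+d_i))² = 0.261;  ∂f/∂d_i = (d_o/(d_o+d_i))² = 0.239
δf = √((∂f/∂d_o · δd_o)² + (∂f/∂d_i · δd_i)²) = √(0.612 + 0.0825) = 0.834 cm
f = 24.5 cm, so δf/f = 0.834/24.5 = 0.0340.

3.40%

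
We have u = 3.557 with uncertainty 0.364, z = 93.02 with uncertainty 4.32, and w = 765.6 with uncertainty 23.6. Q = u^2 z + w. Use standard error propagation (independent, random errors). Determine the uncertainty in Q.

248

Let p = u^2·z = 1177. δp/p = √((2·δu/u)² + (1·δz/z)²) = √(0.0419 + 0.00216) = 0.210, so δp = 247.
Q = p + w: δQ = √(δp² + δw²) = √(61000 + 557) = 248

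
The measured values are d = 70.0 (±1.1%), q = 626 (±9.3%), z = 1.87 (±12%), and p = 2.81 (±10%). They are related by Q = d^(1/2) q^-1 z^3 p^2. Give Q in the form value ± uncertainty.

Relative error in a monomial: (δQ/Q)² = Σ (nᵢ · δxᵢ/xᵢ)².
  (½·δd/d)² = (0.5×0.0110)² = 3.03e-05;  (-1·δq/q)² = (-1×0.0930)² = 0.00865;  (3·δz/z)² = (3×0.120)² = 0.130;  (2·δp/p)² = (2×0.100)² = 0.0400
δQ/Q = √(0.178) = 0.422
Q = 0.690, so δQ = 0.422 × 0.690 = 0.291.

0.690 ± 0.291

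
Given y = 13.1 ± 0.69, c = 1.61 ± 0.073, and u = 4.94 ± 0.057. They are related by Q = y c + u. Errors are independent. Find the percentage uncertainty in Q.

Let p = y·c = 21.1. δp/p = √((1·δy/y)² + (1·δc/c)²) = √(0.00277 + 0.00206) = 0.0695, so δp = 1.47.
Q = p + u: δQ = √(δp² + δu²) = √(2.15 + 0.00325) = 1.47
Q = 26.0, so δQ/Q = 1.47/26.0 = 0.0564.

5.64%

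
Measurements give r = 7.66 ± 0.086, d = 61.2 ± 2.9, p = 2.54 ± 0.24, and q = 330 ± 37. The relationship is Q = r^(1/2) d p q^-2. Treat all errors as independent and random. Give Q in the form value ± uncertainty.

Since Q is a product/quotient, work with relative uncertainties:
  (½·δr/r)² = (0.5×0.0112)² = 3.15e-05;  (1·δd/d)² = (1×0.0474)² = 0.00225;  (1·δp/p)² = (1×0.0945)² = 0.00893;  (-2·δq/q)² = (-2×0.112)² = 0.0503
δQ/Q = √(0.0615) = 0.248
Q = 0.00395, so δQ = 0.248 × 0.00395 = 0.000980.

0.00395 ± 0.000980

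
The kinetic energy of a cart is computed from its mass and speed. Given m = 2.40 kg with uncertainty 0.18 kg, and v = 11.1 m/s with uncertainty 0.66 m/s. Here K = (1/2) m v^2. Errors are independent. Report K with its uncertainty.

148 ± 20.8 J

Products/powers → add relative errors in quadrature, weighted by exponent:
  (1·δm/m)² = (1×0.0750)² = 0.00562;  (2·δv/v)² = (2×0.0595)² = 0.0141
δK/K = √(0.0198) = 0.141
K = 148 J, so δK = 0.141 × 148 = 20.8 J.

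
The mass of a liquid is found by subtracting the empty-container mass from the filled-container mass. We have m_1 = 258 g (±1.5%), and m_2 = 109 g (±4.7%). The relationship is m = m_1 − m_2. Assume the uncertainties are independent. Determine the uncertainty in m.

Sums and differences: (δm)² = Σ (cᵢ δxᵢ)².
  (δm_1)² = 15.0;  (δm_2)² = 26.2
δm = √(41.2) = 6.42 g

6.42 g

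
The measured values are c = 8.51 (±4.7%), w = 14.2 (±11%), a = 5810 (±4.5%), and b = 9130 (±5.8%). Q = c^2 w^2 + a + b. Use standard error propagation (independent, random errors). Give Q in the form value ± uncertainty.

Let p = c^2·w^2 = 14600. δp/p = √((2·δc/c)² + (2·δw/w)²) = √(0.00884 + 0.0484) = 0.239, so δp = 3490.
Q = p + a + b: δQ = √(δp² + δa² + δb²) = √(1.22e+07 + 68400 + 2.8e+05) = 3540
Q = 29500.

29500 ± 3540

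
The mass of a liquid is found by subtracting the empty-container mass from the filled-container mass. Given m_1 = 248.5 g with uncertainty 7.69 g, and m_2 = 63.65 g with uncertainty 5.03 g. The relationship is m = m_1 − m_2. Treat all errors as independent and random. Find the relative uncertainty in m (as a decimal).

Each term contributes (cᵢ δxᵢ)² to (δm)²:
  (δm_1)² = 59.1;  (δm_2)² = 25.3
δm = √(84.4) = 9.19 g
m = 184.8 g, so δm/m = 9.19/184.8 = 0.0497.

0.0497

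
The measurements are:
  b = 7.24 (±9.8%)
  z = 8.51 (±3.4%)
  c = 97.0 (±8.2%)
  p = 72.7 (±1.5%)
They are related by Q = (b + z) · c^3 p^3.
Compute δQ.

1.41e+12

Let u = b + z = 15.8. δu = √(δb² + δz²) = √(0.503 + 0.0837) = 0.766, so δu/u = 0.0487.
Q is then a monomial in u, c, p:
δQ/Q = √((δu/u)² + (3·δc/c)² + (3·δp/p)²) = √(0.00237 + 0.0605 + 0.00202) = 0.255
Q = 5.52e+12, so δQ = 0.255 × 5.52e+12 = 1.41e+12.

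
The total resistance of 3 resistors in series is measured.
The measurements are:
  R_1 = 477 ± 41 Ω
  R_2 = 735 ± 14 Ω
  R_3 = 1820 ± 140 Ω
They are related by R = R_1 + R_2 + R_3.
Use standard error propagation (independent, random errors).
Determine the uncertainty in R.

R is a linear combination, so absolute uncertainties add in quadrature:
  (δR_1)² = 1680;  (δR_2)² = 196;  (δR_3)² = 19600
δR = √(21500) = 147 Ω

147 Ω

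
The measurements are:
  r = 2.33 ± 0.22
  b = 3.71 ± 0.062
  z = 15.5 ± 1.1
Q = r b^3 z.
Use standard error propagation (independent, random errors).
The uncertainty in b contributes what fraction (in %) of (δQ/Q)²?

(δQ/Q)² = (1·δr/r)² + (3·δb/b)² + (1·δz/z)²
  r term: (1×0.0944)² = 0.00892
  b term: (3×0.0167)² = 0.00251
  z term: (1×0.0710)² = 0.00504
Total = 0.0165. Share from b = 0.00251/0.0165 = 0.153.

15.3%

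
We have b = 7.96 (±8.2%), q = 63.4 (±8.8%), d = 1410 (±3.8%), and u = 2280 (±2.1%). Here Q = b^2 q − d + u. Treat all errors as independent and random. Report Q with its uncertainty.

4890 ± 751

Let p = b^2·q = 4020. δp/p = √((2·δb/b)² + (1·δq/q)²) = √(0.0269 + 0.00774) = 0.186, so δp = 748.
Q = p − d + u: δQ = √(δp² + δd² + δu²) = √(5.59e+05 + 2870 + 2290) = 751
Q = 4890.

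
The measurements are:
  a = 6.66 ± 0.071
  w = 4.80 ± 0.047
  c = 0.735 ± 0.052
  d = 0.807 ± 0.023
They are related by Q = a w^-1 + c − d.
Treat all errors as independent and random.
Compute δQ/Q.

0.0458

Let p = a·w^-1 = 1.39. δp/p = √((1·δa/a)² + (-1·δw/w)²) = √(0.000114 + 9.59e-05) = 0.0145, so δp = 0.0201.
Q = p + c − d: δQ = √(δp² + δc² + δd²) = √(0.000403 + 0.00270 + 0.000529) = 0.0603
Q = 1.32, so δQ/Q = 0.0603/1.32 = 0.0458.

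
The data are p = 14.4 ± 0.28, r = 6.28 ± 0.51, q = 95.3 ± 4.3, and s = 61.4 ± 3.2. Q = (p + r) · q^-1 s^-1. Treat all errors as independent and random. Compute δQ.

0.000263

Let u = p + r = 20.7. δu = √(δp² + δr²) = √(0.0784 + 0.260) = 0.582, so δu/u = 0.0281.
Q is then a monomial in u, q, s:
δQ/Q = √((δu/u)² + (-1·δq/q)² + (-1·δs/s)²) = √(0.000792 + 0.00204 + 0.00272) = 0.0745
Q = 0.00353, so δQ = 0.0745 × 0.00353 = 0.000263.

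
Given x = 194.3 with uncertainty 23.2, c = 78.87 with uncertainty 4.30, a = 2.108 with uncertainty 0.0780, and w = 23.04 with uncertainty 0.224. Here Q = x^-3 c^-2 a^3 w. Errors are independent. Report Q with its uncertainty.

Each factor contributes (exponent × relative error)² to (δQ/Q)²:
  (-3·δx/x)² = (-3×0.119)² = 0.128;  (-2·δc/c)² = (-2×0.0545)² = 0.0119;  (3·δa/a)² = (3×0.0370)² = 0.0123;  (1·δw/w)² = (1×0.00972)² = 9.45e-05
δQ/Q = √(0.153) = 0.391
Q = 4.73e-09, so δQ = 0.391 × 4.73e-09 = 1.85e-09.

(4.730 ± 1.85) × 10^-9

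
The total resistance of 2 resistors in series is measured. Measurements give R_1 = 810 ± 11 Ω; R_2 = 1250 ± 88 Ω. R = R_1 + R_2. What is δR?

Sums and differences: (δR)² = Σ (cᵢ δxᵢ)².
  (δR_1)² = 121;  (δR_2)² = 7740
δR = √(7860) = 88.7 Ω

88.7 Ω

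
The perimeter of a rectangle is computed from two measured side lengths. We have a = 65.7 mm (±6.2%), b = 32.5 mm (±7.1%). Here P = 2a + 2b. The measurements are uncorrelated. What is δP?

P is a linear combination, so absolute uncertainties add in quadrature:
  (2·δa)² = 66.4;  (2·δb)² = 21.3
δP = √(87.7) = 9.36 mm

9.36 mm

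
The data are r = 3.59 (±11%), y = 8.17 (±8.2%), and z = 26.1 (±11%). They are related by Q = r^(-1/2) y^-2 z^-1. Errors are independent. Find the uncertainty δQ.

6.21e-05

Since Q is a product/quotient, work with relative uncertainties:
  (−½·δr/r)² = (-0.5×0.110)² = 0.00302;  (-2·δy/y)² = (-2×0.0820)² = 0.0269;  (-1·δz/z)² = (-1×0.110)² = 0.0121
δQ/Q = √(0.0420) = 0.205
Q = 0.000303, so δQ = 0.205 × 0.000303 = 6.21e-05.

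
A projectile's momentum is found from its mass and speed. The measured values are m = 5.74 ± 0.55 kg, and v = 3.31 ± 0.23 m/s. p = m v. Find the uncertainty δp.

2.25 kg·m/s

For a monomial p ∝ m, v, fractional errors add in quadrature:
  (1·δm/m)² = (1×0.0958)² = 0.00918;  (1·δv/v)² = (1×0.0695)² = 0.00483
δp/p = √(0.0140) = 0.118
p = 19.0 kg·m/s, so δp = 0.118 × 19.0 = 2.25 kg·m/s.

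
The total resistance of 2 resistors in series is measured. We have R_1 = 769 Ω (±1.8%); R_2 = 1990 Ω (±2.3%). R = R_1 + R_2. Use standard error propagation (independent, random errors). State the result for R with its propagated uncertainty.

Absolute uncertainties add in quadrature for a linear combination:
  (δR_1)² = 192;  (δR_2)² = 2090
δR = √(2290) = 47.8 Ω
R = 2760 Ω.

2760 ± 47.8 Ω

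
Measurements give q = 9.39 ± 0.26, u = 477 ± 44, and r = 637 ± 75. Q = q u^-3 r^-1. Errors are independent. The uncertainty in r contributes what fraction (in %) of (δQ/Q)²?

(δQ/Q)² = (1·δq/q)² + (-3·δu/u)² + (-1·δr/r)²
  q term: (1×0.0277)² = 0.000767
  u term: (-3×0.0922)² = 0.0766
  r term: (-1×0.118)² = 0.0139
Total = 0.0912. Share from r = 0.0139/0.0912 = 0.152.

15.2%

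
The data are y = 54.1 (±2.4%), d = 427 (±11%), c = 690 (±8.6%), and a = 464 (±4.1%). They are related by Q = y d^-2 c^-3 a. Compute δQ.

1.43e-10

Q is a product of powers, so relative uncertainties combine in quadrature:
  (1·δy/y)² = (1×0.0240)² = 0.000576;  (-2·δd/d)² = (-2×0.110)² = 0.0484;  (-3·δc/c)² = (-3×0.0860)² = 0.0666;  (1·δa/a)² = (1×0.0410)² = 0.00168
δQ/Q = √(0.117) = 0.342
Q = 4.19e-10, so δQ = 0.342 × 4.19e-10 = 1.43e-10.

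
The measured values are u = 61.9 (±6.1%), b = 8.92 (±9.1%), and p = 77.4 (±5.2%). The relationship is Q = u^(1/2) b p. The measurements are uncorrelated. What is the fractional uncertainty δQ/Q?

0.109

Each factor contributes (exponent × relative error)² to (δQ/Q)²:
  (½·δu/u)² = (0.5×0.0610)² = 0.000930;  (1·δb/b)² = (1×0.0910)² = 0.00828;  (1·δp/p)² = (1×0.0520)² = 0.00270
δQ/Q = √(0.0119) = 0.109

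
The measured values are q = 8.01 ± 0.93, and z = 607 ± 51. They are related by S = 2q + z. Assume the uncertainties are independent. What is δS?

Each term contributes (cᵢ δxᵢ)² to (δS)²:
  (2·δq)² = 3.46;  (δz)² = 2600
δS = √(2600) = 51.0

51.0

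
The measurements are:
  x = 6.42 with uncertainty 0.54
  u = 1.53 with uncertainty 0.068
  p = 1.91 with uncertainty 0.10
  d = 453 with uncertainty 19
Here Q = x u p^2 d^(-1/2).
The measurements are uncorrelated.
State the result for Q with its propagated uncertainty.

1.68 ± 0.241

Q is a product of powers, so relative uncertainties combine in quadrature:
  (1·δx/x)² = (1×0.0841)² = 0.00707;  (1·δu/u)² = (1×0.0444)² = 0.00198;  (2·δp/p)² = (2×0.0524)² = 0.0110;  (−½·δd/d)² = (-0.5×0.0419)² = 0.000440
δQ/Q = √(0.0205) = 0.143
Q = 1.68, so δQ = 0.143 × 1.68 = 0.241.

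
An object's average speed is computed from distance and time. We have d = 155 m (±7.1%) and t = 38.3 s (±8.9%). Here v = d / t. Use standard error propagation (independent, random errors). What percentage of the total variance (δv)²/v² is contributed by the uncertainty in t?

(δv/v)² = (1·δd/d)² + (-1·δt/t)²
  d term: (1×0.0710)² = 0.00504
  t term: (-1×0.0890)² = 0.00792
Total = 0.0130. Share from t = 0.00792/0.0130 = 0.611.

61.1%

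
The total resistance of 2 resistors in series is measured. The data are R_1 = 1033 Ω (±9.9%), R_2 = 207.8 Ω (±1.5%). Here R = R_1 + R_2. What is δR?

102 Ω

Each term contributes (cᵢ δxᵢ)² to (δR)²:
  (δR_1)² = 10500;  (δR_2)² = 9.72
δR = √(10500) = 102 Ω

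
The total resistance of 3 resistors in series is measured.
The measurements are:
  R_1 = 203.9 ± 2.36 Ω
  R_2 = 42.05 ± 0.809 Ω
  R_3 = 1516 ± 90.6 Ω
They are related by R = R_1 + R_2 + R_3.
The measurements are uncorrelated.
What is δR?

Each term contributes (cᵢ δxᵢ)² to (δR)²:
  (δR_1)² = 5.57;  (δR_2)² = 0.654;  (δR_3)² = 8210
δR = √(8210) = 90.6 Ω

90.6 Ω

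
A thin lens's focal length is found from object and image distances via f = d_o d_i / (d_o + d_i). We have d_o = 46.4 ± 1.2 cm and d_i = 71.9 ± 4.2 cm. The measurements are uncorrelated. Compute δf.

∂f/∂d_o = (d_i/(d_o+d_i))² = 0.369;  ∂f/∂d_i = (d_o/(d_o+d_i))² = 0.154
δf = √((∂f/∂d_o · δd_o)² + (∂f/∂d_i · δd_i)²) = √(0.196 + 0.417) = 0.784 cm

0.784 cm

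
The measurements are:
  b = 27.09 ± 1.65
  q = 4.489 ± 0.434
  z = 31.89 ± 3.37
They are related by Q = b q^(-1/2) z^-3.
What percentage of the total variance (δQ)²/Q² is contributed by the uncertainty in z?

94.3%

(δQ/Q)² = (1·δb/b)² + (−½·δq/q)² + (-3·δz/z)²
  b term: (1×0.0609)² = 0.00371
  q term: (-0.5×0.0967)² = 0.00234
  z term: (-3×0.106)² = 0.101
Total = 0.107. Share from z = 0.101/0.107 = 0.943.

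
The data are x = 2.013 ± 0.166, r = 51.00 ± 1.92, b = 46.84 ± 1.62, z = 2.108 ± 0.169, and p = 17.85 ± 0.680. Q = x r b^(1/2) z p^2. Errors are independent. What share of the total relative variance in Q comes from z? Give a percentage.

31.0%

(δQ/Q)² = (1·δx/x)² + (1·δr/r)² + (½·δb/b)² + (1·δz/z)² + (2·δp/p)²
  x term: (1×0.0825)² = 0.00680
  r term: (1×0.0376)² = 0.00142
  b term: (0.5×0.0346)² = 0.000299
  z term: (1×0.0802)² = 0.00643
  p term: (2×0.0381)² = 0.00580
Total = 0.0207. Share from z = 0.00643/0.0207 = 0.310.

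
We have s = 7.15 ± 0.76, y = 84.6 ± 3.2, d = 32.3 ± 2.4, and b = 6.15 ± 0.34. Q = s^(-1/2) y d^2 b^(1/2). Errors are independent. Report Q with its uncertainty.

81900 ± 13500

Since Q is a product/quotient, work with relative uncertainties:
  (−½·δs/s)² = (-0.5×0.106)² = 0.00282;  (1·δy/y)² = (1×0.0378)² = 0.00143;  (2·δd/d)² = (2×0.0743)² = 0.0221;  (½·δb/b)² = (0.5×0.0553)² = 0.000764
δQ/Q = √(0.0271) = 0.165
Q = 81900, so δQ = 0.165 × 81900 = 13500.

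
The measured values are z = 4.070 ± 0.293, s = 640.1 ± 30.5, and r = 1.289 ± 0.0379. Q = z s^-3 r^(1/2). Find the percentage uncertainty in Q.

Each factor contributes (exponent × relative error)² to (δQ/Q)²:
  (1·δz/z)² = (1×0.0720)² = 0.00518;  (-3·δs/s)² = (-3×0.0476)² = 0.0204;  (½·δr/r)² = (0.5×0.0294)² = 0.000216
δQ/Q = √(0.0258) = 0.161

16.1%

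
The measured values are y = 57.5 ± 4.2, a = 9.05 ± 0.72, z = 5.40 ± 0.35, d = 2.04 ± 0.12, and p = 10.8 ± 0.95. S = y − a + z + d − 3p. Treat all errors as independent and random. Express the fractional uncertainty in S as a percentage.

21.9%

S is a linear combination, so absolute uncertainties add in quadrature:
  (δy)² = 17.6;  (δa)² = 0.518;  (δz)² = 0.122;  (δd)² = 0.0144;  (3·δp)² = 8.12
δS = √(26.4) = 5.14
S = 23.5, so δS/S = 5.14/23.5 = 0.219.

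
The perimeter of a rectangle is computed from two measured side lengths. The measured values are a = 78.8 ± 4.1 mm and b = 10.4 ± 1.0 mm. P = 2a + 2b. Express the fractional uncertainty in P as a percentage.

4.73%

For a sum/difference, combine absolute errors in quadrature:
  (2·δa)² = 67.2;  (2·δb)² = 4.00
δP = √(71.2) = 8.44 mm
P = 178 mm, so δP/P = 8.44/178 = 0.0473.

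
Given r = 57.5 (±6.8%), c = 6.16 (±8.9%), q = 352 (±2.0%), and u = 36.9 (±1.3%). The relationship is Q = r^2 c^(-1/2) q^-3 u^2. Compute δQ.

Products/powers → add relative errors in quadrature, weighted by exponent:
  (2·δr/r)² = (2×0.0680)² = 0.0185;  (−½·δc/c)² = (-0.5×0.0890)² = 0.00198;  (-3·δq/q)² = (-3×0.0200)² = 0.00360;  (2·δu/u)² = (2×0.0130)² = 0.000676
δQ/Q = √(0.0248) = 0.157
Q = 0.0416, so δQ = 0.157 × 0.0416 = 0.00654.

0.00654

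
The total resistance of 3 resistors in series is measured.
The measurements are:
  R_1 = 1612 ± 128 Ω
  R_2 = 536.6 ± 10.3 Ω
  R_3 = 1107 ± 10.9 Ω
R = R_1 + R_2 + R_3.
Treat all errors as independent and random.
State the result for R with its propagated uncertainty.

R is a linear combination, so absolute uncertainties add in quadrature:
  (δR_1)² = 16400;  (δR_2)² = 106;  (δR_3)² = 119
δR = √(16600) = 129 Ω
R = 3256 Ω.

3256 ± 129 Ω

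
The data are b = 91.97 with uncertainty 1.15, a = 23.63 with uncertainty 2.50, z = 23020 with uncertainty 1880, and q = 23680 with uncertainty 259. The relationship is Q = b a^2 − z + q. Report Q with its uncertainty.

Let p = b·a^2 = 51350. δp/p = √((1·δb/b)² + (2·δa/a)²) = √(0.000156 + 0.0448) = 0.212, so δp = 10900.
Q = p − z + q: δQ = √(δp² + δz² + δq²) = √(1.18e+08 + 3.53e+06 + 67100) = 11000
Q = 52010.

52010 ± 11000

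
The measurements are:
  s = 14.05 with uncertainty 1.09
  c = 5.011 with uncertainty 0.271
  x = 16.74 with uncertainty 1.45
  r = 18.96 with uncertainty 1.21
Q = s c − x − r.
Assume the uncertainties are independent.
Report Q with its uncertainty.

34.70 ± 6.92

Let p = s·c = 70.40. δp/p = √((1·δs/s)² + (1·δc/c)²) = √(0.00602 + 0.00292) = 0.0946, so δp = 6.66.
Q = p − x − r: δQ = √(δp² + δx² + δr²) = √(44.3 + 2.10 + 1.46) = 6.92
Q = 34.70.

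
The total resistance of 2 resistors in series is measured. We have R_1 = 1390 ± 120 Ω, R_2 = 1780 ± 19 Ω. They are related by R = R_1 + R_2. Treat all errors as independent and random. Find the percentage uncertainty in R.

Sums and differences: (δR)² = Σ (cᵢ δxᵢ)².
  (δR_1)² = 14400;  (δR_2)² = 361
δR = √(14800) = 121 Ω
R = 3170 Ω, so δR/R = 121/3170 = 0.0383.

3.83%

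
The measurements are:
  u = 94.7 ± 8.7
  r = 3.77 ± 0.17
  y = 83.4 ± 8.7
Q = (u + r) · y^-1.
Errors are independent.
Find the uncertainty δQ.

Let w = u + r = 98.5. δw = √(δu² + δr²) = √(75.7 + 0.0289) = 8.70, so δw/w = 0.0884.
Q is then a monomial in w, y:
δQ/Q = √((δw/w)² + (-1·δy/y)²) = √(0.00781 + 0.0109) = 0.137
Q = 1.18, so δQ = 0.137 × 1.18 = 0.161.

0.161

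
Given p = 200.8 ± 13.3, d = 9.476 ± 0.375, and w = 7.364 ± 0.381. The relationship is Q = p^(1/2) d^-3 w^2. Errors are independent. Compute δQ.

Each factor contributes (exponent × relative error)² to (δQ/Q)²:
  (½·δp/p)² = (0.5×0.0662)² = 0.00110;  (-3·δd/d)² = (-3×0.0396)² = 0.0141;  (2·δw/w)² = (2×0.0517)² = 0.0107
δQ/Q = √(0.0259) = 0.161
Q = 0.9031, so δQ = 0.161 × 0.9031 = 0.145.

0.145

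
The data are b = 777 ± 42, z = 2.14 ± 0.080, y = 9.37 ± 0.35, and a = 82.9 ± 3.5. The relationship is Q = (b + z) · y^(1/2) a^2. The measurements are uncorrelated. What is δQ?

Let u = b + z = 779. δu = √(δb² + δz²) = √(1760 + 0.00640) = 42.0, so δu/u = 0.0539.
Q is then a monomial in u, y, a:
δQ/Q = √((δu/u)² + (½·δy/y)² + (2·δa/a)²) = √(0.00291 + 0.000349 + 0.00713) = 0.102
Q = 1.64e+07, so δQ = 0.102 × 1.64e+07 = 1.67e+06.

1.67e+06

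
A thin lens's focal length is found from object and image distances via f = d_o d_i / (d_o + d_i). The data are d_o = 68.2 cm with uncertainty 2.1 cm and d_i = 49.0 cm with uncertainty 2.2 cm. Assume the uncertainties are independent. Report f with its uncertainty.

∂f/∂d_o = (d_i/(d_o+d_i))² = 0.175;  ∂f/∂d_i = (d_o/(d_o+d_i))² = 0.339
δf = √((∂f/∂d_o · δd_o)² + (∂f/∂d_i · δd_i)²) = √(0.135 + 0.555) = 0.830 cm
f = 28.5 cm.

28.5 ± 0.830 cm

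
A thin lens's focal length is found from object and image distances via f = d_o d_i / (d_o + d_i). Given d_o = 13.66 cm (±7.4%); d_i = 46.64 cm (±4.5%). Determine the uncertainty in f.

0.614 cm

∂f/∂d_o = (d_i/(d_o+d_i))² = 0.598;  ∂f/∂d_i = (d_o/(d_o+d_i))² = 0.0513
δf = √((∂f/∂d_o · δd_o)² + (∂f/∂d_i · δd_i)²) = √(0.366 + 0.0116) = 0.614 cm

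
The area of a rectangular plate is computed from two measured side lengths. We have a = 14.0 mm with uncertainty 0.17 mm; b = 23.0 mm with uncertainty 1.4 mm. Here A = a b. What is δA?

20.0 mm^2

A is a product of powers, so relative uncertainties combine in quadrature:
  (1·δa/a)² = (1×0.0121)² = 0.000147;  (1·δb/b)² = (1×0.0609)² = 0.00371
δA/A = √(0.00385) = 0.0621
A = 322 mm^2, so δA = 0.0621 × 322 = 20.0 mm^2.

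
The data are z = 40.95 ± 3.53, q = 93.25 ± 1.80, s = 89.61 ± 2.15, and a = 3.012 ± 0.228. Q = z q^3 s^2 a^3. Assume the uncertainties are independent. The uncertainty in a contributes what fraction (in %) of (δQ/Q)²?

(δQ/Q)² = (1·δz/z)² + (3·δq/q)² + (2·δs/s)² + (3·δa/a)²
  z term: (1×0.0862)² = 0.00743
  q term: (3×0.0193)² = 0.00335
  s term: (2×0.0240)² = 0.00230
  a term: (3×0.0757)² = 0.0516
Total = 0.0647. Share from a = 0.0516/0.0647 = 0.798.

79.8%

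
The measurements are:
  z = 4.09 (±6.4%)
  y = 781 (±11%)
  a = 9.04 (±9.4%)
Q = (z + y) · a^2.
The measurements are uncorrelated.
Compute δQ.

14000

Let u = z + y = 785. δu = √(δz² + δy²) = √(0.0685 + 7380) = 85.9, so δu/u = 0.109.
Q is then a monomial in u, a:
δQ/Q = √((δu/u)² + (2·δa/a)²) = √(0.0120 + 0.0353) = 0.218
Q = 64200, so δQ = 0.218 × 64200 = 14000.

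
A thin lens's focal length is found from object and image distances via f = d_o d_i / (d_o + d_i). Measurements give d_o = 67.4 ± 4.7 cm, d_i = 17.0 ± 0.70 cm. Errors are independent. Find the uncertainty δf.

∂f/∂d_o = (d_i/(d_o+d_i))² = 0.0406;  ∂f/∂d_i = (d_o/(d_o+d_i))² = 0.638
δf = √((∂f/∂d_o · δd_o)² + (∂f/∂d_i · δd_i)²) = √(0.0364 + 0.199) = 0.485 cm

0.485 cm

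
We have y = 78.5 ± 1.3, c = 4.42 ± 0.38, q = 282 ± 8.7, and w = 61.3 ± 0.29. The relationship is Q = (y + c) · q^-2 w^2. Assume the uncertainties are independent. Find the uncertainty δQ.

Let u = y + c = 82.9. δu = √(δy² + δc²) = √(1.69 + 0.144) = 1.35, so δu/u = 0.0163.
Q is then a monomial in u, q, w:
δQ/Q = √((δu/u)² + (-2·δq/q)² + (2·δw/w)²) = √(0.000267 + 0.00381 + 8.95e-05) = 0.0645
Q = 3.92, so δQ = 0.0645 × 3.92 = 0.253.

0.253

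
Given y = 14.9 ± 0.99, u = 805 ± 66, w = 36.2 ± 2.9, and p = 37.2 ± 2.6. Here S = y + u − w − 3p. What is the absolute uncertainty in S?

Absolute uncertainties add in quadrature for a linear combination:
  (δy)² = 0.980;  (δu)² = 4360;  (δw)² = 8.41;  (3·δp)² = 60.8
δS = √(4430) = 66.5

66.5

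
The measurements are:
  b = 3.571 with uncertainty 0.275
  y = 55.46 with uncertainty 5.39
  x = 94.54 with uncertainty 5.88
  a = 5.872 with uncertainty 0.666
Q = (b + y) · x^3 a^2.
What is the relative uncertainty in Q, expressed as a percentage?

Let u = b + y = 59.03. δu = √(δb² + δy²) = √(0.0756 + 29.1) = 5.40, so δu/u = 0.0914.
Q is then a monomial in u, x, a:
δQ/Q = √((δu/u)² + (3·δx/x)² + (2·δa/a)²) = √(0.00836 + 0.0348 + 0.0515) = 0.308

30.8%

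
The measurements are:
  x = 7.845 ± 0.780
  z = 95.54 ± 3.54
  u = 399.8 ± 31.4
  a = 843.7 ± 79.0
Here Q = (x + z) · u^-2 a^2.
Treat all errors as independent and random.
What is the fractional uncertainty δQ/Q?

Let w = x + z = 103.4. δw = √(δx² + δz²) = √(0.608 + 12.5) = 3.62, so δw/w = 0.0351.
Q is then a monomial in w, u, a:
δQ/Q = √((δw/w)² + (-2·δu/u)² + (2·δa/a)²) = √(0.00123 + 0.0247 + 0.0351) = 0.247

0.247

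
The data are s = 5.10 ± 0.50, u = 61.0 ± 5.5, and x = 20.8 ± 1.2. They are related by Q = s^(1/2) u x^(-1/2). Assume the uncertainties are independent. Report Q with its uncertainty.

Q is a product of powers, so relative uncertainties combine in quadrature:
  (½·δs/s)² = (0.5×0.0980)² = 0.00240;  (1·δu/u)² = (1×0.0902)² = 0.00813;  (−½·δx/x)² = (-0.5×0.0577)² = 0.000832
δQ/Q = √(0.0114) = 0.107
Q = 30.2, so δQ = 0.107 × 30.2 = 3.22.

30.2 ± 3.22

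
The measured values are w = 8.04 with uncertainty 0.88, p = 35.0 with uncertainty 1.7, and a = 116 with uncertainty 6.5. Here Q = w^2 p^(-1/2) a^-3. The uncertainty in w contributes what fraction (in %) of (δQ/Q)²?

(δQ/Q)² = (2·δw/w)² + (−½·δp/p)² + (-3·δa/a)²
  w term: (2×0.109)² = 0.0479
  p term: (-0.5×0.0486)² = 0.000590
  a term: (-3×0.0560)² = 0.0283
Total = 0.0768. Share from w = 0.0479/0.0768 = 0.624.

62.4%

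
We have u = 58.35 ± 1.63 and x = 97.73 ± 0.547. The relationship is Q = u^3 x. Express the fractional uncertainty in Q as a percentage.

Q is a product of powers, so relative uncertainties combine in quadrature:
  (3·δu/u)² = (3×0.0279)² = 0.00702;  (1·δx/x)² = (1×0.00560)² = 3.13e-05
δQ/Q = √(0.00705) = 0.0840

8.40%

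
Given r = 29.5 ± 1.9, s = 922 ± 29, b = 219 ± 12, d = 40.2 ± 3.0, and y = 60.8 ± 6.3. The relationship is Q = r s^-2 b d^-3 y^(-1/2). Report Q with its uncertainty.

(1.50 ± 0.379) × 10^-8

Relative error in a monomial: (δQ/Q)² = Σ (nᵢ · δxᵢ/xᵢ)².
  (1·δr/r)² = (1×0.0644)² = 0.00415;  (-2·δs/s)² = (-2×0.0315)² = 0.00396;  (1·δb/b)² = (1×0.0548)² = 0.00300;  (-3·δd/d)² = (-3×0.0746)² = 0.0501;  (−½·δy/y)² = (-0.5×0.104)² = 0.00268
δQ/Q = √(0.0639) = 0.253
Q = 1.5e-08, so δQ = 0.253 × 1.5e-08 = 3.79e-09.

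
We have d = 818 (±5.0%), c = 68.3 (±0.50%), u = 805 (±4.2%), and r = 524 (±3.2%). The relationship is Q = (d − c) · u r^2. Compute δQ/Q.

Let w = d − c = 750. δw = √(δd² + δc²) = √(1670 + 0.117) = 40.9, so δw/w = 0.0546.
Q is then a monomial in w, u, r:
δQ/Q = √((δw/w)² + (1·δu/u)² + (2·δr/r)²) = √(0.00298 + 0.00176 + 0.00410) = 0.0940

0.0940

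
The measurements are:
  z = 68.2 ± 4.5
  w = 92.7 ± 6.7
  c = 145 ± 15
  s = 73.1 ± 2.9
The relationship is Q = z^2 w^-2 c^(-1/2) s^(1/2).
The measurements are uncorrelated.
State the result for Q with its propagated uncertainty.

0.384 ± 0.0782

Q is a product of powers, so relative uncertainties combine in quadrature:
  (2·δz/z)² = (2×0.0660)² = 0.0174;  (-2·δw/w)² = (-2×0.0723)² = 0.0209;  (−½·δc/c)² = (-0.5×0.103)² = 0.00268;  (½·δs/s)² = (0.5×0.0397)² = 0.000393
δQ/Q = √(0.0414) = 0.203
Q = 0.384, so δQ = 0.203 × 0.384 = 0.0782.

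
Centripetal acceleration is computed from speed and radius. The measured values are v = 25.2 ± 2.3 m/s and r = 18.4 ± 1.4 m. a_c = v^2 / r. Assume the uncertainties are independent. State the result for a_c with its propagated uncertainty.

Products/powers → add relative errors in quadrature, weighted by exponent:
  (2·δv/v)² = (2×0.0913)² = 0.0333;  (-1·δr/r)² = (-1×0.0761)² = 0.00579
δa_c/a_c = √(0.0391) = 0.198
a_c = 34.5 m/s^2, so δa_c = 0.198 × 34.5 = 6.83 m/s^2.

34.5 ± 6.83 m/s^2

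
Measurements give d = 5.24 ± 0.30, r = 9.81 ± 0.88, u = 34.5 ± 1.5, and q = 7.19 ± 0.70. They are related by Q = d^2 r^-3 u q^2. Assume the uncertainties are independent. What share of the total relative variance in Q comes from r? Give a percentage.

57.8%

(δQ/Q)² = (2·δd/d)² + (-3·δr/r)² + (1·δu/u)² + (2·δq/q)²
  d term: (2×0.0573)² = 0.0131
  r term: (-3×0.0897)² = 0.0724
  u term: (1×0.0435)² = 0.00189
  q term: (2×0.0974)² = 0.0379
Total = 0.125. Share from r = 0.0724/0.125 = 0.578.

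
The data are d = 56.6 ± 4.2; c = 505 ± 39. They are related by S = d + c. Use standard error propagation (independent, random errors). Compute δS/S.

For a sum/difference, combine absolute errors in quadrature:
  (δd)² = 17.6;  (δc)² = 1520
δS = √(1540) = 39.2
S = 562, so δS/S = 39.2/562 = 0.0698.

0.0698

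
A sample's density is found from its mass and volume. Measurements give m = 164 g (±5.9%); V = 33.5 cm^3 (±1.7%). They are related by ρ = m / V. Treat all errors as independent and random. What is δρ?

0.301 g/cm^3

Each factor contributes (exponent × relative error)² to (δρ/ρ)²:
  (1·δm/m)² = (1×0.0590)² = 0.00348;  (-1·δV/V)² = (-1×0.0170)² = 0.000289
δρ/ρ = √(0.00377) = 0.0614
ρ = 4.90 g/cm^3, so δρ = 0.0614 × 4.90 = 0.301 g/cm^3.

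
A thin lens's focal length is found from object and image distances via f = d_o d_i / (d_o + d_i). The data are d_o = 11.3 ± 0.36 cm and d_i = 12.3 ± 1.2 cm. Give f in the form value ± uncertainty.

5.89 ± 0.292 cm

∂f/∂d_o = (d_i/(d_o+d_i))² = 0.272;  ∂f/∂d_i = (d_o/(d_o+d_i))² = 0.229
δf = √((∂f/∂d_o · δd_o)² + (∂f/∂d_i · δd_i)²) = √(0.00956 + 0.0757) = 0.292 cm
f = 5.89 cm.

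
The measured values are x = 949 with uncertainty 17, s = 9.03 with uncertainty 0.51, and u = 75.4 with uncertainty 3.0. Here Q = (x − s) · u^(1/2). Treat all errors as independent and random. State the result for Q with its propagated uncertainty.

8160 ± 219

Let w = x − s = 940. δw = √(δx² + δs²) = √(289 + 0.260) = 17.0, so δw/w = 0.0181.
Q is then a monomial in w, u:
δQ/Q = √((δw/w)² + (½·δu/u)²) = √(0.000327 + 0.000396) = 0.0269
Q = 8160, so δQ = 0.0269 × 8160 = 219.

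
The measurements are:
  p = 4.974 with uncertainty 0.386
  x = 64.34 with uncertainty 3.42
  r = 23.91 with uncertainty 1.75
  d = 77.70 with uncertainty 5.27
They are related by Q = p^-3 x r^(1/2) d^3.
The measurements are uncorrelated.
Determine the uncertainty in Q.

3.79e+05

Since Q is a product/quotient, work with relative uncertainties:
  (-3·δp/p)² = (-3×0.0776)² = 0.0542;  (1·δx/x)² = (1×0.0532)² = 0.00283;  (½·δr/r)² = (0.5×0.0732)² = 0.00134;  (3·δd/d)² = (3×0.0678)² = 0.0414
δQ/Q = √(0.0998) = 0.316
Q = 1.199e+06, so δQ = 0.316 × 1.199e+06 = 3.79e+05.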